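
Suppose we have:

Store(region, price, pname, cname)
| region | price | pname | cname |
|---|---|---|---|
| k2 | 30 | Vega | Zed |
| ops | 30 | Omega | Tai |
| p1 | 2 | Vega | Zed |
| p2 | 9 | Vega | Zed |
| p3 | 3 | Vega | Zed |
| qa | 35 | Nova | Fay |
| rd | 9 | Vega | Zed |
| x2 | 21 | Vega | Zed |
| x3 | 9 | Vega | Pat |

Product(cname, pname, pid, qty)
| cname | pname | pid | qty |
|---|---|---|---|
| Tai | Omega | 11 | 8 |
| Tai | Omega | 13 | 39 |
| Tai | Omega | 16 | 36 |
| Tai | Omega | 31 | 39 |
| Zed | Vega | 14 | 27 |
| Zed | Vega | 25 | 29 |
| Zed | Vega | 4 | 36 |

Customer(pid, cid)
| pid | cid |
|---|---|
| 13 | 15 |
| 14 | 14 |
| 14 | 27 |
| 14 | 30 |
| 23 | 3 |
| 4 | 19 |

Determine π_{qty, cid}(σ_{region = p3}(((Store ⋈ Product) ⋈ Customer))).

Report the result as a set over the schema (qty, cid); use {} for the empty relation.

{(27, 14), (27, 27), (27, 30), (36, 19)}

Natural join on pname, cname: {(k2, 30, Vega, Zed, 14, 27), (k2, 30, Vega, Zed, 25, 29), (k2, 30, Vega, Zed, 4, 36), (ops, 30, Omega, Tai, 11, 8), (ops, 30, Omega, Tai, 13, 39), (ops, 30, Omega, Tai, 16, 36), (ops, 30, Omega, Tai, 31, 39), (p1, 2, Vega, Zed, 14, 27), (p1, 2, Vega, Zed, 25, 29), (p1, 2, Vega, Zed, 4, 36), (p2, 9, Vega, Zed, 14, 27), (p2, 9, Vega, Zed, 25, 29), (p2, 9, Vega, Zed, 4, 36), (p3, 3, Vega, Zed, 14, 27), (p3, 3, Vega, Zed, 25, 29), (p3, 3, Vega, Zed, 4, 36), (rd, 9, Vega, Zed, 14, 27), (rd, 9, Vega, Zed, 25, 29), (rd, 9, Vega, Zed, 4, 36), (x2, 21, Vega, Zed, 14, 27), (x2, 21, Vega, Zed, 25, 29), (x2, 21, Vega, Zed, 4, 36)}
Natural join on pid: {(k2, 30, Vega, Zed, 14, 27, 14), (k2, 30, Vega, Zed, 14, 27, 27), (k2, 30, Vega, Zed, 14, 27, 30), (k2, 30, Vega, Zed, 4, 36, 19), (ops, 30, Omega, Tai, 13, 39, 15), (p1, 2, Vega, Zed, 14, 27, 14), (p1, 2, Vega, Zed, 14, 27, 27), (p1, 2, Vega, Zed, 14, 27, 30), (p1, 2, Vega, Zed, 4, 36, 19), (p2, 9, Vega, Zed, 14, 27, 14), (p2, 9, Vega, Zed, 14, 27, 27), (p2, 9, Vega, Zed, 14, 27, 30), (p2, 9, Vega, Zed, 4, 36, 19), (p3, 3, Vega, Zed, 14, 27, 14), (p3, 3, Vega, Zed, 14, 27, 27), (p3, 3, Vega, Zed, 14, 27, 30), (p3, 3, Vega, Zed, 4, 36, 19), (rd, 9, Vega, Zed, 14, 27, 14), (rd, 9, Vega, Zed, 14, 27, 27), (rd, 9, Vega, Zed, 14, 27, 30), (rd, 9, Vega, Zed, 4, 36, 19), (x2, 21, Vega, Zed, 14, 27, 14), (x2, 21, Vega, Zed, 14, 27, 27), (x2, 21, Vega, Zed, 14, 27, 30), (x2, 21, Vega, Zed, 4, 36, 19)}
Apply σ_{region = p3}; surviving tuples: {(p3, 3, Vega, Zed, 14, 27, 14), (p3, 3, Vega, Zed, 14, 27, 27), (p3, 3, Vega, Zed, 14, 27, 30), (p3, 3, Vega, Zed, 4, 36, 19)}
π_{qty, cid} gives {(27, 14), (27, 27), (27, 30), (36, 19)}.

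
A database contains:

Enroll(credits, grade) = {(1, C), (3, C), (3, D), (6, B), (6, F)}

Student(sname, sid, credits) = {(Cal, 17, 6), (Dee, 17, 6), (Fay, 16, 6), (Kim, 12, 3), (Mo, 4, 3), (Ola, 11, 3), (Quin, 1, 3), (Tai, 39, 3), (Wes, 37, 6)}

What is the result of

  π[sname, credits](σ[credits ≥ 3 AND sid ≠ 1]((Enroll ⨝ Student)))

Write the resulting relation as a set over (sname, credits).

{(Cal, 6), (Dee, 6), (Fay, 6), (Kim, 3), (Mo, 3), (Ola, 3), (Tai, 3), (Wes, 6)}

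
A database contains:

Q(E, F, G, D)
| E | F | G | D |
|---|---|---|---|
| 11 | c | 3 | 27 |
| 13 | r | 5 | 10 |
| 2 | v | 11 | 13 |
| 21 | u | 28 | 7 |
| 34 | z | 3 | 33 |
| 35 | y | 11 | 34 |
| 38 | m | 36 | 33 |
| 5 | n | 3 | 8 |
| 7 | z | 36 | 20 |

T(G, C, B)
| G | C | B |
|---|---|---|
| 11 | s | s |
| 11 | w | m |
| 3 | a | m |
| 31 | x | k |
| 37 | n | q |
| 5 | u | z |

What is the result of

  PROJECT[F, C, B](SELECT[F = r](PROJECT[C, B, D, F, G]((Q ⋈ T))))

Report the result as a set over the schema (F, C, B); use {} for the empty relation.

Q ⋈ T (natural join on G): {(11, c, 3, 27, a, m), (13, r, 5, 10, u, z), (2, v, 11, 13, s, s), (2, v, 11, 13, w, m), (34, z, 3, 33, a, m), (35, y, 11, 34, s, s), (35, y, 11, 34, w, m), (5, n, 3, 8, a, m)}
Projecting to C, B, D, F, G: {(a, m, 27, c, 3), (a, m, 33, z, 3), (a, m, 8, n, 3), (s, s, 13, v, 11), (s, s, 34, y, 11), (u, z, 10, r, 5), (w, m, 13, v, 11), (w, m, 34, y, 11)}
Apply σ_{F = r}; surviving tuples: {(u, z, 10, r, 5)}
Projecting to F, C, B: {(r, u, z)}

{(r, u, z)}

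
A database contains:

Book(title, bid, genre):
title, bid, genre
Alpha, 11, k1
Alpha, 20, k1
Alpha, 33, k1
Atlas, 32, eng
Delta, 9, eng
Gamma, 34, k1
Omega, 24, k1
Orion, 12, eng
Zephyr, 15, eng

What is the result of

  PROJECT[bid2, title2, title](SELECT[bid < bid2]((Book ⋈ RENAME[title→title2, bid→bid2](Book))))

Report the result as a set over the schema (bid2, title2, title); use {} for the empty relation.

{(12, Orion, Delta), (15, Zephyr, Delta), (15, Zephyr, Orion), (20, Alpha, Alpha), (24, Omega, Alpha), (32, Atlas, Delta), (32, Atlas, Orion), (32, Atlas, Zephyr), (33, Alpha, Alpha), (33, Alpha, Omega), (34, Gamma, Alpha), (34, Gamma, Omega)}

ρ[title→title2, bid→bid2]: schema becomes (title2, bid2, genre); tuples unchanged.
Joining Book and RENAME[title→title2, bid→bid2](Book) on genre yields {(Alpha, 11, k1, Alpha, 11), (Alpha, 11, k1, Alpha, 20), (Alpha, 11, k1, Alpha, 33), (Alpha, 11, k1, Gamma, 34), (Alpha, 11, k1, Omega, 24), (Alpha, 20, k1, Alpha, 11), (Alpha, 20, k1, Alpha, 20), (Alpha, 20, k1, Alpha, 33), (Alpha, 20, k1, Gamma, 34), (Alpha, 20, k1, Omega, 24), (Alpha, 33, k1, Alpha, 11), (Alpha, 33, k1, Alpha, 20), (Alpha, 33, k1, Alpha, 33), (Alpha, 33, k1, Gamma, 34), (Alpha, 33, k1, Omega, 24), (Atlas, 32, eng, Atlas, 32), (Atlas, 32, eng, Delta, 9), (Atlas, 32, eng, Orion, 12), (Atlas, 32, eng, Zephyr, 15), (Delta, 9, eng, Atlas, 32), (Delta, 9, eng, Delta, 9), (Delta, 9, eng, Orion, 12), (Delta, 9, eng, Zephyr, 15), (Gamma, 34, k1, Alpha, 11), (Gamma, 34, k1, Alpha, 20), (Gamma, 34, k1, Alpha, 33), (Gamma, 34, k1, Gamma, 34), (Gamma, 34, k1, Omega, 24), (Omega, 24, k1, Alpha, 11), (Omega, 24, k1, Alpha, 20), (Omega, 24, k1, Alpha, 33), (Omega, 24, k1, Gamma, 34), (Omega, 24, k1, Omega, 24), (Orion, 12, eng, Atlas, 32), (Orion, 12, eng, Delta, 9), (Orion, 12, eng, Orion, 12), (Orion, 12, eng, Zephyr, 15), (Zephyr, 15, eng, Atlas, 32), (Zephyr, 15, eng, Delta, 9), (Zephyr, 15, eng, Orion, 12), (Zephyr, 15, eng, Zephyr, 15)}.
σ[bid < bid2]: keep tuples satisfying bid < bid2 → {(Alpha, 11, k1, Alpha, 20), (Alpha, 11, k1, Alpha, 33), (Alpha, 11, k1, Gamma, 34), (Alpha, 11, k1, Omega, 24), (Alpha, 20, k1, Alpha, 33), (Alpha, 20, k1, Gamma, 34), (Alpha, 20, k1, Omega, 24), (Alpha, 33, k1, Gamma, 34), (Delta, 9, eng, Atlas, 32), (Delta, 9, eng, Orion, 12), (Delta, 9, eng, Zephyr, 15), (Omega, 24, k1, Alpha, 33), (Omega, 24, k1, Gamma, 34), (Orion, 12, eng, Atlas, 32), (Orion, 12, eng, Zephyr, 15), (Zephyr, 15, eng, Atlas, 32)}
Projecting to bid2, title2, title (4 duplicate(s) eliminated): {(12, Orion, Delta), (15, Zephyr, Delta), (15, Zephyr, Orion), (20, Alpha, Alpha), (24, Omega, Alpha), (32, Atlas, Delta), (32, Atlas, Orion), (32, Atlas, Zephyr), (33, Alpha, Alpha), (33, Alpha, Omega), (34, Gamma, Alpha), (34, Gamma, Omega)}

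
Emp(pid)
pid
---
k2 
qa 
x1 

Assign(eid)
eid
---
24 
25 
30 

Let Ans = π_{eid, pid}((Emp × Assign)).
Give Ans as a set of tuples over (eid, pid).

{(24, k2), (24, qa), (24, x1), (25, k2), (25, qa), (25, x1), (30, k2), (30, qa), (30, x1)}

Emp × Assign: Cartesian product, 3·3 = 9 tuples over (pid, eid).
Keep only column(s) eid, pid: {(24, k2), (24, qa), (24, x1), (25, k2), (25, qa), (25, x1), (30, k2), (30, qa), (30, x1)}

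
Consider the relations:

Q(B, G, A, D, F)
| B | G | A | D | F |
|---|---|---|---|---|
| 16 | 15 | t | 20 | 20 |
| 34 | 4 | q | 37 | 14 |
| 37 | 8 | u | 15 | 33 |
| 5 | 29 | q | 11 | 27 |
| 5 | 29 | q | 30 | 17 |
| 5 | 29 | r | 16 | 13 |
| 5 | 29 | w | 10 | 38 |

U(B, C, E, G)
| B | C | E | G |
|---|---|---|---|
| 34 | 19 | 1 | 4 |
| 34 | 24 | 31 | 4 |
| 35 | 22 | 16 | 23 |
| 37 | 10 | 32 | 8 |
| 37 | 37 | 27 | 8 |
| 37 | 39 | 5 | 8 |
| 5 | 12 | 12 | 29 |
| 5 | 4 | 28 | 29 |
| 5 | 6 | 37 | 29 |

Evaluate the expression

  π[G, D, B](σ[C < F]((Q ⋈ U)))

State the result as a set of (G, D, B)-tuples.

Q ⋈ U (natural join on B, G): {(34, 4, q, 37, 14, 19, 1), (34, 4, q, 37, 14, 24, 31), (37, 8, u, 15, 33, 10, 32), (37, 8, u, 15, 33, 37, 27), (37, 8, u, 15, 33, 39, 5), (5, 29, q, 11, 27, 12, 12), (5, 29, q, 11, 27, 4, 28), (5, 29, q, 11, 27, 6, 37), (5, 29, q, 30, 17, 12, 12), (5, 29, q, 30, 17, 4, 28), (5, 29, q, 30, 17, 6, 37), (5, 29, r, 16, 13, 12, 12), (5, 29, r, 16, 13, 4, 28), (5, 29, r, 16, 13, 6, 37), (5, 29, w, 10, 38, 12, 12), (5, 29, w, 10, 38, 4, 28), (5, 29, w, 10, 38, 6, 37)}
Filtering on C < F leaves {(37, 8, u, 15, 33, 10, 32), (5, 29, q, 11, 27, 12, 12), (5, 29, q, 11, 27, 4, 28), (5, 29, q, 11, 27, 6, 37), (5, 29, q, 30, 17, 12, 12), (5, 29, q, 30, 17, 4, 28), (5, 29, q, 30, 17, 6, 37), (5, 29, r, 16, 13, 12, 12), (5, 29, r, 16, 13, 4, 28), (5, 29, r, 16, 13, 6, 37), (5, 29, w, 10, 38, 12, 12), (5, 29, w, 10, 38, 4, 28), (5, 29, w, 10, 38, 6, 37)}.
π[G, D, B]: project onto (G, D, B) (8 duplicate(s) eliminated) → {(29, 10, 5), (29, 11, 5), (29, 16, 5), (29, 30, 5), (8, 15, 37)}

{(29, 10, 5), (29, 11, 5), (29, 16, 5), (29, 30, 5), (8, 15, 37)}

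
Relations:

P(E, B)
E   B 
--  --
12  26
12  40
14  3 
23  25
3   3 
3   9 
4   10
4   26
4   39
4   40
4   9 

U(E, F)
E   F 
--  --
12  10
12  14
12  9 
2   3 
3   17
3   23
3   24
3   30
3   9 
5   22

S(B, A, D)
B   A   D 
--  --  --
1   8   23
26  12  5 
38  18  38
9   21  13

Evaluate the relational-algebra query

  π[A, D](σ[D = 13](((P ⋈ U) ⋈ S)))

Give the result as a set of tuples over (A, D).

{(21, 13)}

Joining P and U on E yields {(12, 26, 10), (12, 26, 14), (12, 26, 9), (12, 40, 10), (12, 40, 14), (12, 40, 9), (3, 3, 17), (3, 3, 23), (3, 3, 24), (3, 3, 30), (3, 3, 9), (3, 9, 17), (3, 9, 23), (3, 9, 24), (3, 9, 30), (3, 9, 9)}.
Joining (P ⋈ U) and S on B yields {(12, 26, 10, 12, 5), (12, 26, 14, 12, 5), (12, 26, 9, 12, 5), (3, 9, 17, 21, 13), (3, 9, 23, 21, 13), (3, 9, 24, 21, 13), (3, 9, 30, 21, 13), (3, 9, 9, 21, 13)}.
Apply σ_{D = 13}; surviving tuples: {(3, 9, 17, 21, 13), (3, 9, 23, 21, 13), (3, 9, 24, 21, 13), (3, 9, 30, 21, 13), (3, 9, 9, 21, 13)}
Keep only column(s) A, D (4 duplicate(s) eliminated): {(21, 13)}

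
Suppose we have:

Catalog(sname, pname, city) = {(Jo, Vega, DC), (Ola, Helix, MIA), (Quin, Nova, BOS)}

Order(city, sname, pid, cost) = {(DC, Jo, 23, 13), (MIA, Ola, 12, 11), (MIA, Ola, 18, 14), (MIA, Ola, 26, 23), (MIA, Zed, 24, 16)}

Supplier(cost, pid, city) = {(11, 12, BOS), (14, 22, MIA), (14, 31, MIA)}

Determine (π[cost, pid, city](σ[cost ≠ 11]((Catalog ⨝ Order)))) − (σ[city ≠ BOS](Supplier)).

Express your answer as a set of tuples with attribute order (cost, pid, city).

Joining Catalog and Order on sname, city yields {(Jo, Vega, DC, 23, 13), (Ola, Helix, MIA, 12, 11), (Ola, Helix, MIA, 18, 14), (Ola, Helix, MIA, 26, 23)}.
Apply σ_{cost ≠ 11}; surviving tuples: {(Jo, Vega, DC, 23, 13), (Ola, Helix, MIA, 18, 14), (Ola, Helix, MIA, 26, 23)}
π[cost, pid, city]: project onto (cost, pid, city) → {(13, 23, DC), (14, 18, MIA), (23, 26, MIA)}
Apply σ_{city ≠ BOS}; surviving tuples: {(14, 22, MIA), (14, 31, MIA)}
Set difference of the two operands is {(13, 23, DC), (14, 18, MIA), (23, 26, MIA)}.

{(13, 23, DC), (14, 18, MIA), (23, 26, MIA)}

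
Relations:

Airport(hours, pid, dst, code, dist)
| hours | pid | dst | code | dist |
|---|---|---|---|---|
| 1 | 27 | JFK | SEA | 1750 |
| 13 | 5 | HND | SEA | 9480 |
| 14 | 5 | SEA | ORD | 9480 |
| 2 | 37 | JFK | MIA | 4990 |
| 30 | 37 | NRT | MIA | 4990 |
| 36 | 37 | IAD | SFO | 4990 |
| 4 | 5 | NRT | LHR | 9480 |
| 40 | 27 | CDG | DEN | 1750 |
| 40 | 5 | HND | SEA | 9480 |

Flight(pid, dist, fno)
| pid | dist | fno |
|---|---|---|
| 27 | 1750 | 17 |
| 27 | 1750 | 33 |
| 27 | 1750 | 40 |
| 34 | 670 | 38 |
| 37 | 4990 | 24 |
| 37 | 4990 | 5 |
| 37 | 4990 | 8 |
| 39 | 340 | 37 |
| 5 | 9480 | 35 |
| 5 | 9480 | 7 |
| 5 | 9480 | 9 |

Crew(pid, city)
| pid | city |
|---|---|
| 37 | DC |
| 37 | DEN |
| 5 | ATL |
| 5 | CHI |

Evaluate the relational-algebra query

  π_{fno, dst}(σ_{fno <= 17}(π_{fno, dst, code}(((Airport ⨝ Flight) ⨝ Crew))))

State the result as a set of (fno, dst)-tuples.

{(5, IAD), (5, JFK), (5, NRT), (7, HND), (7, NRT), (7, SEA), (8, IAD), (8, JFK), (8, NRT), (9, HND), (9, NRT), (9, SEA)}

Airport ⋈ Flight (natural join on pid, dist): {(1, 27, JFK, SEA, 1750, 17), (1, 27, JFK, SEA, 1750, 33), (1, 27, JFK, SEA, 1750, 40), (13, 5, HND, SEA, 9480, 35), (13, 5, HND, SEA, 9480, 7), (13, 5, HND, SEA, 9480, 9), (14, 5, SEA, ORD, 9480, 35), (14, 5, SEA, ORD, 9480, 7), (14, 5, SEA, ORD, 9480, 9), (2, 37, JFK, MIA, 4990, 24), (2, 37, JFK, MIA, 4990, 5), (2, 37, JFK, MIA, 4990, 8), (30, 37, NRT, MIA, 4990, 24), (30, 37, NRT, MIA, 4990, 5), (30, 37, NRT, MIA, 4990, 8), (36, 37, IAD, SFO, 4990, 24), (36, 37, IAD, SFO, 4990, 5), (36, 37, IAD, SFO, 4990, 8), (4, 5, NRT, LHR, 9480, 35), (4, 5, NRT, LHR, 9480, 7), (4, 5, NRT, LHR, 9480, 9), (40, 27, CDG, DEN, 1750, 17), (40, 27, CDG, DEN, 1750, 33), (40, 27, CDG, DEN, 1750, 40), (40, 5, HND, SEA, 9480, 35), (40, 5, HND, SEA, 9480, 7), (40, 5, HND, SEA, 9480, 9)}
(Airport ⨝ Flight) ⋈ Crew (natural join on pid): {(13, 5, HND, SEA, 9480, 35, ATL), (13, 5, HND, SEA, 9480, 35, CHI), (13, 5, HND, SEA, 9480, 7, ATL), (13, 5, HND, SEA, 9480, 7, CHI), (13, 5, HND, SEA, 9480, 9, ATL), (13, 5, HND, SEA, 9480, 9, CHI), (14, 5, SEA, ORD, 9480, 35, ATL), (14, 5, SEA, ORD, 9480, 35, CHI), (14, 5, SEA, ORD, 9480, 7, ATL), (14, 5, SEA, ORD, 9480, 7, CHI), (14, 5, SEA, ORD, 9480, 9, ATL), (14, 5, SEA, ORD, 9480, 9, CHI), (2, 37, JFK, MIA, 4990, 24, DC), (2, 37, JFK, MIA, 4990, 24, DEN), (2, 37, JFK, MIA, 4990, 5, DC), (2, 37, JFK, MIA, 4990, 5, DEN), (2, 37, JFK, MIA, 4990, 8, DC), (2, 37, JFK, MIA, 4990, 8, DEN), (30, 37, NRT, MIA, 4990, 24, DC), (30, 37, NRT, MIA, 4990, 24, DEN), (30, 37, NRT, MIA, 4990, 5, DC), (30, 37, NRT, MIA, 4990, 5, DEN), (30, 37, NRT, MIA, 4990, 8, DC), (30, 37, NRT, MIA, 4990, 8, DEN), (36, 37, IAD, SFO, 4990, 24, DC), (36, 37, IAD, SFO, 4990, 24, DEN), (36, 37, IAD, SFO, 4990, 5, DC), (36, 37, IAD, SFO, 4990, 5, DEN), (36, 37, IAD, SFO, 4990, 8, DC), (36, 37, IAD, SFO, 4990, 8, DEN), (4, 5, NRT, LHR, 9480, 35, ATL), (4, 5, NRT, LHR, 9480, 35, CHI), (4, 5, NRT, LHR, 9480, 7, ATL), (4, 5, NRT, LHR, 9480, 7, CHI), (4, 5, NRT, LHR, 9480, 9, ATL), (4, 5, NRT, LHR, 9480, 9, CHI), (40, 5, HND, SEA, 9480, 35, ATL), (40, 5, HND, SEA, 9480, 35, CHI), (40, 5, HND, SEA, 9480, 7, ATL), (40, 5, HND, SEA, 9480, 7, CHI), (40, 5, HND, SEA, 9480, 9, ATL), (40, 5, HND, SEA, 9480, 9, CHI)}
Projecting to fno, dst, code (24 duplicate(s) eliminated): {(24, IAD, SFO), (24, JFK, MIA), (24, NRT, MIA), (35, HND, SEA), (35, NRT, LHR), (35, SEA, ORD), (5, IAD, SFO), (5, JFK, MIA), (5, NRT, MIA), (7, HND, SEA), (7, NRT, LHR), (7, SEA, ORD), (8, IAD, SFO), (8, JFK, MIA), (8, NRT, MIA), (9, HND, SEA), (9, NRT, LHR), (9, SEA, ORD)}
Apply σ_{fno <= 17}; surviving tuples: {(5, IAD, SFO), (5, JFK, MIA), (5, NRT, MIA), (7, HND, SEA), (7, NRT, LHR), (7, SEA, ORD), (8, IAD, SFO), (8, JFK, MIA), (8, NRT, MIA), (9, HND, SEA), (9, NRT, LHR), (9, SEA, ORD)}
Projecting to fno, dst: {(5, IAD), (5, JFK), (5, NRT), (7, HND), (7, NRT), (7, SEA), (8, IAD), (8, JFK), (8, NRT), (9, HND), (9, NRT), (9, SEA)}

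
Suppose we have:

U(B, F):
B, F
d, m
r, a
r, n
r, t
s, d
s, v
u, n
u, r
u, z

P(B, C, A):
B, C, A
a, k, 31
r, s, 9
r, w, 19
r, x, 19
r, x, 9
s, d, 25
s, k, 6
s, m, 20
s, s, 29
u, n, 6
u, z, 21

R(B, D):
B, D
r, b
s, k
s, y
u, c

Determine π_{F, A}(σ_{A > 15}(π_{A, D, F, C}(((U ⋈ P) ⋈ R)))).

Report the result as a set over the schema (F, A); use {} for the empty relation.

{(a, 19), (d, 20), (d, 25), (d, 29), (n, 19), (n, 21), (r, 21), (t, 19), (v, 20), (v, 25), (v, 29), (z, 21)}

U ⋈ P (natural join on B): {(r, a, s, 9), (r, a, w, 19), (r, a, x, 19), (r, a, x, 9), (r, n, s, 9), (r, n, w, 19), (r, n, x, 19), (r, n, x, 9), (r, t, s, 9), (r, t, w, 19), (r, t, x, 19), (r, t, x, 9), (s, d, d, 25), (s, d, k, 6), (s, d, m, 20), (s, d, s, 29), (s, v, d, 25), (s, v, k, 6), (s, v, m, 20), (s, v, s, 29), (u, n, n, 6), (u, n, z, 21), (u, r, n, 6), (u, r, z, 21), (u, z, n, 6), (u, z, z, 21)}
(U ⋈ P) ⋈ R (natural join on B): {(r, a, s, 9, b), (r, a, w, 19, b), (r, a, x, 19, b), (r, a, x, 9, b), (r, n, s, 9, b), (r, n, w, 19, b), (r, n, x, 19, b), (r, n, x, 9, b), (r, t, s, 9, b), (r, t, w, 19, b), (r, t, x, 19, b), (r, t, x, 9, b), (s, d, d, 25, k), (s, d, d, 25, y), (s, d, k, 6, k), (s, d, k, 6, y), (s, d, m, 20, k), (s, d, m, 20, y), (s, d, s, 29, k), (s, d, s, 29, y), (s, v, d, 25, k), (s, v, d, 25, y), (s, v, k, 6, k), (s, v, k, 6, y), (s, v, m, 20, k), (s, v, m, 20, y), (s, v, s, 29, k), (s, v, s, 29, y), (u, n, n, 6, c), (u, n, z, 21, c), (u, r, n, 6, c), (u, r, z, 21, c), (u, z, n, 6, c), (u, z, z, 21, c)}
Projecting to A, D, F, C: {(19, b, a, w), (19, b, a, x), (19, b, n, w), (19, b, n, x), (19, b, t, w), (19, b, t, x), (20, k, d, m), (20, k, v, m), (20, y, d, m), (20, y, v, m), (21, c, n, z), (21, c, r, z), (21, c, z, z), (25, k, d, d), (25, k, v, d), (25, y, d, d), (25, y, v, d), (29, k, d, s), (29, k, v, s), (29, y, d, s), (29, y, v, s), (6, c, n, n), (6, c, r, n), (6, c, z, n), (6, k, d, k), (6, k, v, k), (6, y, d, k), (6, y, v, k), (9, b, a, s), (9, b, a, x), (9, b, n, s), (9, b, n, x), (9, b, t, s), (9, b, t, x)}
Apply σ_{A > 15}; surviving tuples: {(19, b, a, w), (19, b, a, x), (19, b, n, w), (19, b, n, x), (19, b, t, w), (19, b, t, x), (20, k, d, m), (20, k, v, m), (20, y, d, m), (20, y, v, m), (21, c, n, z), (21, c, r, z), (21, c, z, z), (25, k, d, d), (25, k, v, d), (25, y, d, d), (25, y, v, d), (29, k, d, s), (29, k, v, s), (29, y, d, s), (29, y, v, s)}
Projecting to F, A (9 duplicate(s) eliminated): {(a, 19), (d, 20), (d, 25), (d, 29), (n, 19), (n, 21), (r, 21), (t, 19), (v, 20), (v, 25), (v, 29), (z, 21)}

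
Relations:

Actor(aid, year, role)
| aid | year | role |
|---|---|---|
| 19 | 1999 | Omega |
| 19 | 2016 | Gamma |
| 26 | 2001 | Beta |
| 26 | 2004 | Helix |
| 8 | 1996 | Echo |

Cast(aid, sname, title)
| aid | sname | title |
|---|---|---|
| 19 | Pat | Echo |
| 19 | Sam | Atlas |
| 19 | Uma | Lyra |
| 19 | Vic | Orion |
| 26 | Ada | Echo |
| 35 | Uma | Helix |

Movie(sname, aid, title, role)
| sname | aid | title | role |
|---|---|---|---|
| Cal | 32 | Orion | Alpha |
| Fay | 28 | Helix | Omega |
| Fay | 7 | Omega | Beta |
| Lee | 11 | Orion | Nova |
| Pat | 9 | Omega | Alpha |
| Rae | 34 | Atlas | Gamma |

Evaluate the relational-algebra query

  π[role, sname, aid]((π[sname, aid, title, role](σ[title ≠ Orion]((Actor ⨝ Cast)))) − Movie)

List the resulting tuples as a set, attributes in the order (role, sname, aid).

{(Beta, Ada, 26), (Gamma, Pat, 19), (Gamma, Sam, 19), (Gamma, Uma, 19), (Helix, Ada, 26), (Omega, Pat, 19), (Omega, Sam, 19), (Omega, Uma, 19)}

Joining Actor and Cast on aid yields {(19, 1999, Omega, Pat, Echo), (19, 1999, Omega, Sam, Atlas), (19, 1999, Omega, Uma, Lyra), (19, 1999, Omega, Vic, Orion), (19, 2016, Gamma, Pat, Echo), (19, 2016, Gamma, Sam, Atlas), (19, 2016, Gamma, Uma, Lyra), (19, 2016, Gamma, Vic, Orion), (26, 2001, Beta, Ada, Echo), (26, 2004, Helix, Ada, Echo)}.
Selection title ≠ Orion: {(19, 1999, Omega, Pat, Echo), (19, 1999, Omega, Sam, Atlas), (19, 1999, Omega, Uma, Lyra), (19, 2016, Gamma, Pat, Echo), (19, 2016, Gamma, Sam, Atlas), (19, 2016, Gamma, Uma, Lyra), (26, 2001, Beta, Ada, Echo), (26, 2004, Helix, Ada, Echo)}
Keep only column(s) sname, aid, title, role: {(Ada, 26, Echo, Beta), (Ada, 26, Echo, Helix), (Pat, 19, Echo, Gamma), (Pat, 19, Echo, Omega), (Sam, 19, Atlas, Gamma), (Sam, 19, Atlas, Omega), (Uma, 19, Lyra, Gamma), (Uma, 19, Lyra, Omega)}
Difference: {(Ada, 26, Echo, Beta), (Ada, 26, Echo, Helix), (Pat, 19, Echo, Gamma), (Pat, 19, Echo, Omega), (Sam, 19, Atlas, Gamma), (Sam, 19, Atlas, Omega), (Uma, 19, Lyra, Gamma), (Uma, 19, Lyra, Omega)} with {(Cal, 32, Orion, Alpha), (Fay, 28, Helix, Omega), (Fay, 7, Omega, Beta), (Lee, 11, Orion, Nova), (Pat, 9, Omega, Alpha), (Rae, 34, Atlas, Gamma)} → {(Ada, 26, Echo, Beta), (Ada, 26, Echo, Helix), (Pat, 19, Echo, Gamma), (Pat, 19, Echo, Omega), (Sam, 19, Atlas, Gamma), (Sam, 19, Atlas, Omega), (Uma, 19, Lyra, Gamma), (Uma, 19, Lyra, Omega)}
Keep only column(s) role, sname, aid: {(Beta, Ada, 26), (Gamma, Pat, 19), (Gamma, Sam, 19), (Gamma, Uma, 19), (Helix, Ada, 26), (Omega, Pat, 19), (Omega, Sam, 19), (Omega, Uma, 19)}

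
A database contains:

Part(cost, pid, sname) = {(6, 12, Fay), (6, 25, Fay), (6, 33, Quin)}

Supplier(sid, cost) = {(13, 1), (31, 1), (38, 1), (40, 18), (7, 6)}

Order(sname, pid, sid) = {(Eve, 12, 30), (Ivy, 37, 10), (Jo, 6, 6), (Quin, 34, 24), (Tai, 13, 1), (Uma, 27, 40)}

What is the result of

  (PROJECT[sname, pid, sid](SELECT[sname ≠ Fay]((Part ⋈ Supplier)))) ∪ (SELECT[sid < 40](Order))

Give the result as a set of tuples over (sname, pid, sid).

{(Eve, 12, 30), (Ivy, 37, 10), (Jo, 6, 6), (Quin, 33, 7), (Quin, 34, 24), (Tai, 13, 1)}

Part ⋈ Supplier (natural join on cost): {(6, 12, Fay, 7), (6, 25, Fay, 7), (6, 33, Quin, 7)}
Selection sname ≠ Fay: {(6, 33, Quin, 7)}
Keep only column(s) sname, pid, sid: {(Quin, 33, 7)}
Selection sid < 40: {(Eve, 12, 30), (Ivy, 37, 10), (Jo, 6, 6), (Quin, 34, 24), (Tai, 13, 1)}
Set union of the two operands is {(Eve, 12, 30), (Ivy, 37, 10), (Jo, 6, 6), (Quin, 33, 7), (Quin, 34, 24), (Tai, 13, 1)}.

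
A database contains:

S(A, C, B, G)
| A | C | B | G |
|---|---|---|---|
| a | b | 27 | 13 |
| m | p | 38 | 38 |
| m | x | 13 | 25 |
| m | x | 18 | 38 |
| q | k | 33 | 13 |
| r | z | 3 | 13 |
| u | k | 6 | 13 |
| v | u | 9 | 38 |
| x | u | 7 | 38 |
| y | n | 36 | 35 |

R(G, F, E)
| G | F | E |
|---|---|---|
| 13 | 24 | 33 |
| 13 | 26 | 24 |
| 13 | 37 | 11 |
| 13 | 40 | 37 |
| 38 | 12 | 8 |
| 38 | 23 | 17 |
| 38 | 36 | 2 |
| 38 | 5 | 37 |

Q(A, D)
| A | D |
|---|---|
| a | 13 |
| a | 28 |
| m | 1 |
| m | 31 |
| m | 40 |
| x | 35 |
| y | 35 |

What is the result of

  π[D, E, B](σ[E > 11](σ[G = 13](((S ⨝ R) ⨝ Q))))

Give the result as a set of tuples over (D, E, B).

Natural join on G: {(a, b, 27, 13, 24, 33), (a, b, 27, 13, 26, 24), (a, b, 27, 13, 37, 11), (a, b, 27, 13, 40, 37), (m, p, 38, 38, 12, 8), (m, p, 38, 38, 23, 17), (m, p, 38, 38, 36, 2), (m, p, 38, 38, 5, 37), (m, x, 18, 38, 12, 8), (m, x, 18, 38, 23, 17), (m, x, 18, 38, 36, 2), (m, x, 18, 38, 5, 37), (q, k, 33, 13, 24, 33), (q, k, 33, 13, 26, 24), (q, k, 33, 13, 37, 11), (q, k, 33, 13, 40, 37), (r, z, 3, 13, 24, 33), (r, z, 3, 13, 26, 24), (r, z, 3, 13, 37, 11), (r, z, 3, 13, 40, 37), (u, k, 6, 13, 24, 33), (u, k, 6, 13, 26, 24), (u, k, 6, 13, 37, 11), (u, k, 6, 13, 40, 37), (v, u, 9, 38, 12, 8), (v, u, 9, 38, 23, 17), (v, u, 9, 38, 36, 2), (v, u, 9, 38, 5, 37), (x, u, 7, 38, 12, 8), (x, u, 7, 38, 23, 17), (x, u, 7, 38, 36, 2), (x, u, 7, 38, 5, 37)}
Natural join on A: {(a, b, 27, 13, 24, 33, 13), (a, b, 27, 13, 24, 33, 28), (a, b, 27, 13, 26, 24, 13), (a, b, 27, 13, 26, 24, 28), (a, b, 27, 13, 37, 11, 13), (a, b, 27, 13, 37, 11, 28), (a, b, 27, 13, 40, 37, 13), (a, b, 27, 13, 40, 37, 28), (m, p, 38, 38, 12, 8, 1), (m, p, 38, 38, 12, 8, 31), (m, p, 38, 38, 12, 8, 40), (m, p, 38, 38, 23, 17, 1), (m, p, 38, 38, 23, 17, 31), (m, p, 38, 38, 23, 17, 40), (m, p, 38, 38, 36, 2, 1), (m, p, 38, 38, 36, 2, 31), (m, p, 38, 38, 36, 2, 40), (m, p, 38, 38, 5, 37, 1), (m, p, 38, 38, 5, 37, 31), (m, p, 38, 38, 5, 37, 40), (m, x, 18, 38, 12, 8, 1), (m, x, 18, 38, 12, 8, 31), (m, x, 18, 38, 12, 8, 40), (m, x, 18, 38, 23, 17, 1), (m, x, 18, 38, 23, 17, 31), (m, x, 18, 38, 23, 17, 40), (m, x, 18, 38, 36, 2, 1), (m, x, 18, 38, 36, 2, 31), (m, x, 18, 38, 36, 2, 40), (m, x, 18, 38, 5, 37, 1), (m, x, 18, 38, 5, 37, 31), (m, x, 18, 38, 5, 37, 40), (x, u, 7, 38, 12, 8, 35), (x, u, 7, 38, 23, 17, 35), (x, u, 7, 38, 36, 2, 35), (x, u, 7, 38, 5, 37, 35)}
Filtering on G = 13 leaves {(a, b, 27, 13, 24, 33, 13), (a, b, 27, 13, 24, 33, 28), (a, b, 27, 13, 26, 24, 13), (a, b, 27, 13, 26, 24, 28), (a, b, 27, 13, 37, 11, 13), (a, b, 27, 13, 37, 11, 28), (a, b, 27, 13, 40, 37, 13), (a, b, 27, 13, 40, 37, 28)}.
Filtering on E > 11 leaves {(a, b, 27, 13, 24, 33, 13), (a, b, 27, 13, 24, 33, 28), (a, b, 27, 13, 26, 24, 13), (a, b, 27, 13, 26, 24, 28), (a, b, 27, 13, 40, 37, 13), (a, b, 27, 13, 40, 37, 28)}.
π[D, E, B]: project onto (D, E, B) → {(13, 24, 27), (13, 33, 27), (13, 37, 27), (28, 24, 27), (28, 33, 27), (28, 37, 27)}

{(13, 24, 27), (13, 33, 27), (13, 37, 27), (28, 24, 27), (28, 33, 27), (28, 37, 27)}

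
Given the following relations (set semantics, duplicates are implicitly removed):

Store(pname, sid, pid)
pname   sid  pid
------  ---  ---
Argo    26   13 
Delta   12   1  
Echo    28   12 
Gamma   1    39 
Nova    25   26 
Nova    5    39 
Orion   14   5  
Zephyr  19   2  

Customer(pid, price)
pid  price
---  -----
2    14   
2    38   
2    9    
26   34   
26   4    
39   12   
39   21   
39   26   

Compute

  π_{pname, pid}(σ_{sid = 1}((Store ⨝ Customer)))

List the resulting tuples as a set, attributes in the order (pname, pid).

Joining Store and Customer on pid yields {(Gamma, 1, 39, 12), (Gamma, 1, 39, 21), (Gamma, 1, 39, 26), (Nova, 25, 26, 34), (Nova, 25, 26, 4), (Nova, 5, 39, 12), (Nova, 5, 39, 21), (Nova, 5, 39, 26), (Zephyr, 19, 2, 14), (Zephyr, 19, 2, 38), (Zephyr, 19, 2, 9)}.
Apply σ_{sid = 1}; surviving tuples: {(Gamma, 1, 39, 12), (Gamma, 1, 39, 21), (Gamma, 1, 39, 26)}
Keep only column(s) pname, pid (2 duplicate(s) eliminated): {(Gamma, 39)}

{(Gamma, 39)}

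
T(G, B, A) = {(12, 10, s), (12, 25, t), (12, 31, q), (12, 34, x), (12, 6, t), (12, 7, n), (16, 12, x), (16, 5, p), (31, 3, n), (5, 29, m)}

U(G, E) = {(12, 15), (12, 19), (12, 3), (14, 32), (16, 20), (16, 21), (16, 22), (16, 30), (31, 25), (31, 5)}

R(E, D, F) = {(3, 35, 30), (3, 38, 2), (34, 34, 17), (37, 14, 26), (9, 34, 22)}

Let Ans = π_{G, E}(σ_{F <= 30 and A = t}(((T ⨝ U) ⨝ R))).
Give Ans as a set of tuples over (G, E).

{(12, 3)}

T ⋈ U (natural join on G): {(12, 10, s, 15), (12, 10, s, 19), (12, 10, s, 3), (12, 25, t, 15), (12, 25, t, 19), (12, 25, t, 3), (12, 31, q, 15), (12, 31, q, 19), (12, 31, q, 3), (12, 34, x, 15), (12, 34, x, 19), (12, 34, x, 3), (12, 6, t, 15), (12, 6, t, 19), (12, 6, t, 3), (12, 7, n, 15), (12, 7, n, 19), (12, 7, n, 3), (16, 12, x, 20), (16, 12, x, 21), (16, 12, x, 22), (16, 12, x, 30), (16, 5, p, 20), (16, 5, p, 21), (16, 5, p, 22), (16, 5, p, 30), (31, 3, n, 25), (31, 3, n, 5)}
(T ⨝ U) ⋈ R (natural join on E): {(12, 10, s, 3, 35, 30), (12, 10, s, 3, 38, 2), (12, 25, t, 3, 35, 30), (12, 25, t, 3, 38, 2), (12, 31, q, 3, 35, 30), (12, 31, q, 3, 38, 2), (12, 34, x, 3, 35, 30), (12, 34, x, 3, 38, 2), (12, 6, t, 3, 35, 30), (12, 6, t, 3, 38, 2), (12, 7, n, 3, 35, 30), (12, 7, n, 3, 38, 2)}
Filtering on F <= 30 and A = t leaves {(12, 25, t, 3, 35, 30), (12, 25, t, 3, 38, 2), (12, 6, t, 3, 35, 30), (12, 6, t, 3, 38, 2)}.
Projecting to G, E (3 duplicate(s) eliminated): {(12, 3)}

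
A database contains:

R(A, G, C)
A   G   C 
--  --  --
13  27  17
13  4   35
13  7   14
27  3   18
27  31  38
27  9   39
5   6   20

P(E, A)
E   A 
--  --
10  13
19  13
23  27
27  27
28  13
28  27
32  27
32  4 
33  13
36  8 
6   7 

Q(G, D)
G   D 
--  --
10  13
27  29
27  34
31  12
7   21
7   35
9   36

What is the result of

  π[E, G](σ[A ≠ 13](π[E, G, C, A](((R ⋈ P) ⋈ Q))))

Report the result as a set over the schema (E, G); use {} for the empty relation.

{(23, 31), (23, 9), (27, 31), (27, 9), (28, 31), (28, 9), (32, 31), (32, 9)}

Joining R and P on A yields {(13, 27, 17, 10), (13, 27, 17, 19), (13, 27, 17, 28), (13, 27, 17, 33), (13, 4, 35, 10), (13, 4, 35, 19), (13, 4, 35, 28), (13, 4, 35, 33), (13, 7, 14, 10), (13, 7, 14, 19), (13, 7, 14, 28), (13, 7, 14, 33), (27, 3, 18, 23), (27, 3, 18, 27), (27, 3, 18, 28), (27, 3, 18, 32), (27, 31, 38, 23), (27, 31, 38, 27), (27, 31, 38, 28), (27, 31, 38, 32), (27, 9, 39, 23), (27, 9, 39, 27), (27, 9, 39, 28), (27, 9, 39, 32)}.
Joining (R ⋈ P) and Q on G yields {(13, 27, 17, 10, 29), (13, 27, 17, 10, 34), (13, 27, 17, 19, 29), (13, 27, 17, 19, 34), (13, 27, 17, 28, 29), (13, 27, 17, 28, 34), (13, 27, 17, 33, 29), (13, 27, 17, 33, 34), (13, 7, 14, 10, 21), (13, 7, 14, 10, 35), (13, 7, 14, 19, 21), (13, 7, 14, 19, 35), (13, 7, 14, 28, 21), (13, 7, 14, 28, 35), (13, 7, 14, 33, 21), (13, 7, 14, 33, 35), (27, 31, 38, 23, 12), (27, 31, 38, 27, 12), (27, 31, 38, 28, 12), (27, 31, 38, 32, 12), (27, 9, 39, 23, 36), (27, 9, 39, 27, 36), (27, 9, 39, 28, 36), (27, 9, 39, 32, 36)}.
Projecting to E, G, C, A (8 duplicate(s) eliminated): {(10, 27, 17, 13), (10, 7, 14, 13), (19, 27, 17, 13), (19, 7, 14, 13), (23, 31, 38, 27), (23, 9, 39, 27), (27, 31, 38, 27), (27, 9, 39, 27), (28, 27, 17, 13), (28, 31, 38, 27), (28, 7, 14, 13), (28, 9, 39, 27), (32, 31, 38, 27), (32, 9, 39, 27), (33, 27, 17, 13), (33, 7, 14, 13)}
Selection A ≠ 13: {(23, 31, 38, 27), (23, 9, 39, 27), (27, 31, 38, 27), (27, 9, 39, 27), (28, 31, 38, 27), (28, 9, 39, 27), (32, 31, 38, 27), (32, 9, 39, 27)}
Projecting to E, G: {(23, 31), (23, 9), (27, 31), (27, 9), (28, 31), (28, 9), (32, 31), (32, 9)}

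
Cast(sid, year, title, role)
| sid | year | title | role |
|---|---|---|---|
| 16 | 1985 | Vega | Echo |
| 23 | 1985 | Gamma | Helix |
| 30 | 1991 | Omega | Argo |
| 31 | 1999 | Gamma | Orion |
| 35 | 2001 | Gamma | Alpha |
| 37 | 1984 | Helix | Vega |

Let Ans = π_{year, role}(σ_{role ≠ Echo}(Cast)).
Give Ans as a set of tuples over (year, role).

{(1984, Vega), (1985, Helix), (1991, Argo), (1999, Orion), (2001, Alpha)}

Apply σ_{role ≠ Echo}; surviving tuples: {(23, 1985, Gamma, Helix), (30, 1991, Omega, Argo), (31, 1999, Gamma, Orion), (35, 2001, Gamma, Alpha), (37, 1984, Helix, Vega)}
Projecting to year, role: {(1984, Vega), (1985, Helix), (1991, Argo), (1999, Orion), (2001, Alpha)}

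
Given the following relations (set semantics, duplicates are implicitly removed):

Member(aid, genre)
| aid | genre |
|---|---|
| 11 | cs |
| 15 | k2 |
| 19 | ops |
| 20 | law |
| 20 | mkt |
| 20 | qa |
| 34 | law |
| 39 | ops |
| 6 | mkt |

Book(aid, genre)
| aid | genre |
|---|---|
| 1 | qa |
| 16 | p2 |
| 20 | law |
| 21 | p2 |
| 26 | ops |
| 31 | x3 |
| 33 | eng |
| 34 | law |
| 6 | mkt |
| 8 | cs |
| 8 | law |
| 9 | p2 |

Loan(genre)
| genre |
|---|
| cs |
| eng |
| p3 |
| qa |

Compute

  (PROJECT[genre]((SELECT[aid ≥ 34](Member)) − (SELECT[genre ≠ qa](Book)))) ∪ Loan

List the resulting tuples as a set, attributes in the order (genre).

Filtering on aid ≥ 34 leaves {(34, law), (39, ops)}.
Filtering on genre ≠ qa leaves {(16, p2), (20, law), (21, p2), (26, ops), (31, x3), (33, eng), (34, law), (6, mkt), (8, cs), (8, law), (9, p2)}.
Set difference of the two operands is {(39, ops)}.
π[genre]: project onto (genre) → {ops}
Set union of the two operands is {cs, eng, ops, p3, qa}.

{cs, eng, ops, p3, qa}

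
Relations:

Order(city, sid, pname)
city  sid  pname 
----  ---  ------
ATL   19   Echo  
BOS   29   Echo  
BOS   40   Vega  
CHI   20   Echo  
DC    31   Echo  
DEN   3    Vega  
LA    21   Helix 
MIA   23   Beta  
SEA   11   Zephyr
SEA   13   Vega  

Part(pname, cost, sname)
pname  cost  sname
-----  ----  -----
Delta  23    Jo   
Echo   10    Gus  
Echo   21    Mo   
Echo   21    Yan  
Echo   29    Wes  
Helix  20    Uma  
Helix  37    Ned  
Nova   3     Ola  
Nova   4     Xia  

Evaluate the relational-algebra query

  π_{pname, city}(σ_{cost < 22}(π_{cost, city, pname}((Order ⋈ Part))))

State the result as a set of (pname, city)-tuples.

{(Echo, ATL), (Echo, BOS), (Echo, CHI), (Echo, DC), (Helix, LA)}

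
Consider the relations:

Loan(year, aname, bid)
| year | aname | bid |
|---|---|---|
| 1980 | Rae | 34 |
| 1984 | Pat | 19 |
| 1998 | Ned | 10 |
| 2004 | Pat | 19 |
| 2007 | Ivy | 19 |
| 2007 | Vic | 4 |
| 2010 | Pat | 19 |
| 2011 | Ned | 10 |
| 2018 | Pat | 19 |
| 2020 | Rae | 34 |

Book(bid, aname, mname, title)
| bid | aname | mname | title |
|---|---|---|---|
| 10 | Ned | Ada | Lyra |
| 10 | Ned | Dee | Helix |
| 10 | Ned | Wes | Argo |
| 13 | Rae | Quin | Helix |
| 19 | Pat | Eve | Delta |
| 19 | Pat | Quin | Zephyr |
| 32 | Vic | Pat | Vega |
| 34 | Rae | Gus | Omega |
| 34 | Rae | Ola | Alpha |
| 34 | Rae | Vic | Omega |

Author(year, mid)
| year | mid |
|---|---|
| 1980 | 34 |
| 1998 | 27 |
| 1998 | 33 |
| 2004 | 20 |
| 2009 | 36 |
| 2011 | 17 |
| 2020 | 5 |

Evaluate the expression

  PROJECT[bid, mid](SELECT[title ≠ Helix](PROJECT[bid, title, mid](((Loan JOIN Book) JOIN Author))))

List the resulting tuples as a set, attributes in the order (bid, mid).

{(10, 17), (10, 27), (10, 33), (19, 20), (34, 34), (34, 5)}

Loan ⋈ Book (natural join on aname, bid): {(1980, Rae, 34, Gus, Omega), (1980, Rae, 34, Ola, Alpha), (1980, Rae, 34, Vic, Omega), (1984, Pat, 19, Eve, Delta), (1984, Pat, 19, Quin, Zephyr), (1998, Ned, 10, Ada, Lyra), (1998, Ned, 10, Dee, Helix), (1998, Ned, 10, Wes, Argo), (2004, Pat, 19, Eve, Delta), (2004, Pat, 19, Quin, Zephyr), (2010, Pat, 19, Eve, Delta), (2010, Pat, 19, Quin, Zephyr), (2011, Ned, 10, Ada, Lyra), (2011, Ned, 10, Dee, Helix), (2011, Ned, 10, Wes, Argo), (2018, Pat, 19, Eve, Delta), (2018, Pat, 19, Quin, Zephyr), (2020, Rae, 34, Gus, Omega), (2020, Rae, 34, Ola, Alpha), (2020, Rae, 34, Vic, Omega)}
(Loan JOIN Book) ⋈ Author (natural join on year): {(1980, Rae, 34, Gus, Omega, 34), (1980, Rae, 34, Ola, Alpha, 34), (1980, Rae, 34, Vic, Omega, 34), (1998, Ned, 10, Ada, Lyra, 27), (1998, Ned, 10, Ada, Lyra, 33), (1998, Ned, 10, Dee, Helix, 27), (1998, Ned, 10, Dee, Helix, 33), (1998, Ned, 10, Wes, Argo, 27), (1998, Ned, 10, Wes, Argo, 33), (2004, Pat, 19, Eve, Delta, 20), (2004, Pat, 19, Quin, Zephyr, 20), (2011, Ned, 10, Ada, Lyra, 17), (2011, Ned, 10, Dee, Helix, 17), (2011, Ned, 10, Wes, Argo, 17), (2020, Rae, 34, Gus, Omega, 5), (2020, Rae, 34, Ola, Alpha, 5), (2020, Rae, 34, Vic, Omega, 5)}
π_{bid, title, mid} gives {(10, Argo, 17), (10, Argo, 27), (10, Argo, 33), (10, Helix, 17), (10, Helix, 27), (10, Helix, 33), (10, Lyra, 17), (10, Lyra, 27), (10, Lyra, 33), (19, Delta, 20), (19, Zephyr, 20), (34, Alpha, 34), (34, Alpha, 5), (34, Omega, 34), (34, Omega, 5)} (2 duplicate(s) eliminated).
Selection title ≠ Helix: {(10, Argo, 17), (10, Argo, 27), (10, Argo, 33), (10, Lyra, 17), (10, Lyra, 27), (10, Lyra, 33), (19, Delta, 20), (19, Zephyr, 20), (34, Alpha, 34), (34, Alpha, 5), (34, Omega, 34), (34, Omega, 5)}
π_{bid, mid} gives {(10, 17), (10, 27), (10, 33), (19, 20), (34, 34), (34, 5)} (6 duplicate(s) eliminated).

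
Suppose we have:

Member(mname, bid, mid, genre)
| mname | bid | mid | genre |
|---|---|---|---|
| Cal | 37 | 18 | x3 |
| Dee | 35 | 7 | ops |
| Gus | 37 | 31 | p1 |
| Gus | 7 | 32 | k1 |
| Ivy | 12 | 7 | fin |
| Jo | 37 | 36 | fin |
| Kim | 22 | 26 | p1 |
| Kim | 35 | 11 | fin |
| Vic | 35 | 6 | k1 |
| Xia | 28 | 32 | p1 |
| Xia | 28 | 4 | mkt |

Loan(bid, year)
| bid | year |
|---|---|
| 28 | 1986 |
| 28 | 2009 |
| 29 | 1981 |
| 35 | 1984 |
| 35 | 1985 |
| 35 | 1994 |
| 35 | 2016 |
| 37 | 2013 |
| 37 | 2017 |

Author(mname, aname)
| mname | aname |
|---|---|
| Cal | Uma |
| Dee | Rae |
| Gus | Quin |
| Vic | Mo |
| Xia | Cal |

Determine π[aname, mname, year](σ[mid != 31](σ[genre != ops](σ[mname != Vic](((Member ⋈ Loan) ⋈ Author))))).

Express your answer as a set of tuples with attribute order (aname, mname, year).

{(Cal, Xia, 1986), (Cal, Xia, 2009), (Uma, Cal, 2013), (Uma, Cal, 2017)}

Joining Member and Loan on bid yields {(Cal, 37, 18, x3, 2013), (Cal, 37, 18, x3, 2017), (Dee, 35, 7, ops, 1984), (Dee, 35, 7, ops, 1985), (Dee, 35, 7, ops, 1994), (Dee, 35, 7, ops, 2016), (Gus, 37, 31, p1, 2013), (Gus, 37, 31, p1, 2017), (Jo, 37, 36, fin, 2013), (Jo, 37, 36, fin, 2017), (Kim, 35, 11, fin, 1984), (Kim, 35, 11, fin, 1985), (Kim, 35, 11, fin, 1994), (Kim, 35, 11, fin, 2016), (Vic, 35, 6, k1, 1984), (Vic, 35, 6, k1, 1985), (Vic, 35, 6, k1, 1994), (Vic, 35, 6, k1, 2016), (Xia, 28, 32, p1, 1986), (Xia, 28, 32, p1, 2009), (Xia, 28, 4, mkt, 1986), (Xia, 28, 4, mkt, 2009)}.
Joining (Member ⋈ Loan) and Author on mname yields {(Cal, 37, 18, x3, 2013, Uma), (Cal, 37, 18, x3, 2017, Uma), (Dee, 35, 7, ops, 1984, Rae), (Dee, 35, 7, ops, 1985, Rae), (Dee, 35, 7, ops, 1994, Rae), (Dee, 35, 7, ops, 2016, Rae), (Gus, 37, 31, p1, 2013, Quin), (Gus, 37, 31, p1, 2017, Quin), (Vic, 35, 6, k1, 1984, Mo), (Vic, 35, 6, k1, 1985, Mo), (Vic, 35, 6, k1, 1994, Mo), (Vic, 35, 6, k1, 2016, Mo), (Xia, 28, 32, p1, 1986, Cal), (Xia, 28, 32, p1, 2009, Cal), (Xia, 28, 4, mkt, 1986, Cal), (Xia, 28, 4, mkt, 2009, Cal)}.
Selection mname != Vic: {(Cal, 37, 18, x3, 2013, Uma), (Cal, 37, 18, x3, 2017, Uma), (Dee, 35, 7, ops, 1984, Rae), (Dee, 35, 7, ops, 1985, Rae), (Dee, 35, 7, ops, 1994, Rae), (Dee, 35, 7, ops, 2016, Rae), (Gus, 37, 31, p1, 2013, Quin), (Gus, 37, 31, p1, 2017, Quin), (Xia, 28, 32, p1, 1986, Cal), (Xia, 28, 32, p1, 2009, Cal), (Xia, 28, 4, mkt, 1986, Cal), (Xia, 28, 4, mkt, 2009, Cal)}
Selection genre != ops: {(Cal, 37, 18, x3, 2013, Uma), (Cal, 37, 18, x3, 2017, Uma), (Gus, 37, 31, p1, 2013, Quin), (Gus, 37, 31, p1, 2017, Quin), (Xia, 28, 32, p1, 1986, Cal), (Xia, 28, 32, p1, 2009, Cal), (Xia, 28, 4, mkt, 1986, Cal), (Xia, 28, 4, mkt, 2009, Cal)}
Selection mid != 31: {(Cal, 37, 18, x3, 2013, Uma), (Cal, 37, 18, x3, 2017, Uma), (Xia, 28, 32, p1, 1986, Cal), (Xia, 28, 32, p1, 2009, Cal), (Xia, 28, 4, mkt, 1986, Cal), (Xia, 28, 4, mkt, 2009, Cal)}
Projecting to aname, mname, year (2 duplicate(s) eliminated): {(Cal, Xia, 1986), (Cal, Xia, 2009), (Uma, Cal, 2013), (Uma, Cal, 2017)}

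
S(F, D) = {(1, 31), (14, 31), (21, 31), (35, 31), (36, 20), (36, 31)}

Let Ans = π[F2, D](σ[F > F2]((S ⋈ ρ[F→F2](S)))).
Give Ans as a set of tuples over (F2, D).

{(1, 31), (14, 31), (21, 31), (35, 31)}

ρ[F→F2]: schema becomes (F2, D); tuples unchanged.
S ⋈ ρ[F→F2](S) (natural join on D): {(1, 31, 1), (1, 31, 14), (1, 31, 21), (1, 31, 35), (1, 31, 36), (14, 31, 1), (14, 31, 14), (14, 31, 21), (14, 31, 35), (14, 31, 36), (21, 31, 1), (21, 31, 14), (21, 31, 21), (21, 31, 35), (21, 31, 36), (35, 31, 1), (35, 31, 14), (35, 31, 21), (35, 31, 35), (35, 31, 36), (36, 20, 36), (36, 31, 1), (36, 31, 14), (36, 31, 21), (36, 31, 35), (36, 31, 36)}
Filtering on F > F2 leaves {(14, 31, 1), (21, 31, 1), (21, 31, 14), (35, 31, 1), (35, 31, 14), (35, 31, 21), (36, 31, 1), (36, 31, 14), (36, 31, 21), (36, 31, 35)}.
π_{F2, D} gives {(1, 31), (14, 31), (21, 31), (35, 31)} (6 duplicate(s) eliminated).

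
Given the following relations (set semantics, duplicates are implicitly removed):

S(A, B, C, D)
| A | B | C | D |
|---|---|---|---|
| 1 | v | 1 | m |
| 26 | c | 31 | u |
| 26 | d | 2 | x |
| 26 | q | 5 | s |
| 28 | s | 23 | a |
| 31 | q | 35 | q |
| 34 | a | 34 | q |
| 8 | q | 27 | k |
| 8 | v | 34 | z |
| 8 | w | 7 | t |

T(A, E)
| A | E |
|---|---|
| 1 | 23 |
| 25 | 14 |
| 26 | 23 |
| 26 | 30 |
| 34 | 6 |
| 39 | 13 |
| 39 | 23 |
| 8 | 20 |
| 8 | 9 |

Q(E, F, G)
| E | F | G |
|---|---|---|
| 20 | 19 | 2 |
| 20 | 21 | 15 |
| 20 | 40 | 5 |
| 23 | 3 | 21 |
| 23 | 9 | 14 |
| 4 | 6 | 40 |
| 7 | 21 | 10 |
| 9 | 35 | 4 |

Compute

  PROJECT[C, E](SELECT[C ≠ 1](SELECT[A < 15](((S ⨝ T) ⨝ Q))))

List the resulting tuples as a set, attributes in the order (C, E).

{(27, 20), (27, 9), (34, 20), (34, 9), (7, 20), (7, 9)}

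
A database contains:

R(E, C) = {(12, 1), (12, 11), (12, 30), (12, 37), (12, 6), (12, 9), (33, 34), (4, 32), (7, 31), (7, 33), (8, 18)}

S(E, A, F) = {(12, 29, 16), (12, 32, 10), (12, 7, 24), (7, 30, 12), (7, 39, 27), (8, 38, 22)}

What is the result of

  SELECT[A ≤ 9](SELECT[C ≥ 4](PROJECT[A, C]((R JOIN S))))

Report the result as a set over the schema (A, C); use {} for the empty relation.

{(7, 11), (7, 30), (7, 37), (7, 6), (7, 9)}

Joining R and S on E yields {(12, 1, 29, 16), (12, 1, 32, 10), (12, 1, 7, 24), (12, 11, 29, 16), (12, 11, 32, 10), (12, 11, 7, 24), (12, 30, 29, 16), (12, 30, 32, 10), (12, 30, 7, 24), (12, 37, 29, 16), (12, 37, 32, 10), (12, 37, 7, 24), (12, 6, 29, 16), (12, 6, 32, 10), (12, 6, 7, 24), (12, 9, 29, 16), (12, 9, 32, 10), (12, 9, 7, 24), (7, 31, 30, 12), (7, 31, 39, 27), (7, 33, 30, 12), (7, 33, 39, 27), (8, 18, 38, 22)}.
π[A, C]: project onto (A, C) → {(29, 1), (29, 11), (29, 30), (29, 37), (29, 6), (29, 9), (30, 31), (30, 33), (32, 1), (32, 11), (32, 30), (32, 37), (32, 6), (32, 9), (38, 18), (39, 31), (39, 33), (7, 1), (7, 11), (7, 30), (7, 37), (7, 6), (7, 9)}
Apply σ_{C ≥ 4}; surviving tuples: {(29, 11), (29, 30), (29, 37), (29, 6), (29, 9), (30, 31), (30, 33), (32, 11), (32, 30), (32, 37), (32, 6), (32, 9), (38, 18), (39, 31), (39, 33), (7, 11), (7, 30), (7, 37), (7, 6), (7, 9)}
Apply σ_{A ≤ 9}; surviving tuples: {(7, 11), (7, 30), (7, 37), (7, 6), (7, 9)}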